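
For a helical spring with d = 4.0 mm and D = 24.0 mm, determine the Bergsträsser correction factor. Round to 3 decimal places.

1.238

C = D/d = 24.0/4.0 = 6.0000
K_B = (4C+2)/(4C−3) = 26.000/21.000 = 1.2381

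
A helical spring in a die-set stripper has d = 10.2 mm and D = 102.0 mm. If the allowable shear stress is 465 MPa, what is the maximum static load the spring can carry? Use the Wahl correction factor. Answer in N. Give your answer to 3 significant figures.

1660 N

C = D/d = 102.0/10.2 = 10.0000
K_W = (4C−1)/(4C−4) + 0.615/C = 39.000/36.000 + 0.0615 = 1.1448
τ_max = K·8FD/(πd³) → F_max = τ_allow·πd³/(8DK)
F_max = 465·π·10.2³/(8·102.0·1.1448) = 1.5503e+06/934.18 = 1659.5 N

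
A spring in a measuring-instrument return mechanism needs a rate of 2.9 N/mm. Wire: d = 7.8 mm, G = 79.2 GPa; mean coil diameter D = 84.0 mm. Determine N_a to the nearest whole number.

N_a = Gd⁴/(8D³k) = (79.2×10³ × 7.8⁴)/(8 × 84.0³ × 2.9)
    = 2.93159e+08 / 1.37507e+07 = 21.32 → 21 coils

21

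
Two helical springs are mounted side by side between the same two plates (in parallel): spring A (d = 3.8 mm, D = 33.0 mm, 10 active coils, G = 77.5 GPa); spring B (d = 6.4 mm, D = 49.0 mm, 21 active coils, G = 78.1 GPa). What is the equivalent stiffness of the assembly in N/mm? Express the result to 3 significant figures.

12.3 N/mm

k_A = Gd⁴/(8D³N_a) = (77.5×10³)(3.8⁴)/(8·33.0³·10) = 5.6209 N/mm
k_B = Gd⁴/(8D³N_a) = (78.1×10³)(6.4⁴)/(8·49.0³·21) = 6.6294 N/mm
Parallel: k_eq = 5.6209 + 6.6294 = 12.25 N/mm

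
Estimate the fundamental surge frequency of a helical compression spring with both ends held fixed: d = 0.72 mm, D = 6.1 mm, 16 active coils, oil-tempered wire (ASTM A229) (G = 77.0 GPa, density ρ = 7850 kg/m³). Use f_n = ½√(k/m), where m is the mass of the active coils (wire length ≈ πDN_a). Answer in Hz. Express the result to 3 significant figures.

k = Gd⁴/(8D³N_a) = (77.0×10³)(0.72⁴)/(8·6.1³·16) = 0.71223 N/mm = 712.23 N/m
Wire length L = πDN_a = π·6.1·16 = 306.62 mm
m = ρ·(πd²/4)·L = 7850 × 0.40715×10⁻⁶ m² × 0.30662 m = 0.00098 kg
f_n = ½√(k/m) = 0.5·√(712.23/0.00098) = 0.5·√(7.2677e+05) = 426.25 Hz

426 Hz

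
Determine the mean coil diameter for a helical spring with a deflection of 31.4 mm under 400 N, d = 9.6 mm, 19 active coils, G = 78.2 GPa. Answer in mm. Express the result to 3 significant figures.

70.0 mm

Required rate k = F/δ = 400/31.4 = 12.739 N/mm
D = (Gd⁴/(8N_a·k))^(1/3) = (78.2×10³·9.6⁴/(8·19·12.739))^(1/3)
  = (343019)^(1/3) = 70.0013 mm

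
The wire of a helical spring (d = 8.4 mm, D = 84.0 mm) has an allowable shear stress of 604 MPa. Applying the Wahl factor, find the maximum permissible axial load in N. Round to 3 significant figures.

1460 N

C = D/d = 84.0/8.4 = 10.0000
K_W = (4C−1)/(4C−4) + 0.615/C = 39.000/36.000 + 0.0615 = 1.1448
τ_max = K·8FD/(πd³) → F_max = τ_allow·πd³/(8DK)
F_max = 604·π·8.4³/(8·84.0·1.1448) = 1.1247e+06/769.33 = 1461.9 N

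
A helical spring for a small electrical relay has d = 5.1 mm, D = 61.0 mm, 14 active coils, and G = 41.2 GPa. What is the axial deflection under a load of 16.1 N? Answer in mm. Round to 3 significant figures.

14.7 mm

k = Gd⁴/(8D³N_a) = (41.2×10³)(5.1⁴)/(8·61.0³·14) = 1.0964 N/mm
δ = F/k = 16.1 / 1.0964 = 14.684 mm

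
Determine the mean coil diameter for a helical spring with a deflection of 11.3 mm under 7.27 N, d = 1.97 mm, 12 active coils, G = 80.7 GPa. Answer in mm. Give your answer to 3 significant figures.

27.0 mm

Required rate k = F/δ = 7.27/11.3 = 0.64336 N/mm
D = (Gd⁴/(8N_a·k))^(1/3) = (80.7×10³·1.97⁴/(8·12·0.64336))^(1/3)
  = (19679.4)^(1/3) = 26.9983 mm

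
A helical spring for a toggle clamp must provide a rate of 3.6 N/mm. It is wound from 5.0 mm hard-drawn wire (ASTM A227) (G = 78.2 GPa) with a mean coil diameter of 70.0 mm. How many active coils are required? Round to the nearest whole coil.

N_a = Gd⁴/(8D³k) = (78.2×10³ × 5.0⁴)/(8 × 70.0³ × 3.6)
    = 4.8875e+07 / 9.8784e+06 = 4.948 → 5 coils

5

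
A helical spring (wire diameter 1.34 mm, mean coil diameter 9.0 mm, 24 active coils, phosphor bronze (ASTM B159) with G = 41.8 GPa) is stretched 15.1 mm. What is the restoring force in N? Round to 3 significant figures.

14.5 N

k = Gd⁴/(8D³N_a) = (41.8×10³)(1.34⁴)/(8·9.0³·24) = 0.96287 N/mm
F = k·δ = 0.96287 × 15.1 = 14.539 N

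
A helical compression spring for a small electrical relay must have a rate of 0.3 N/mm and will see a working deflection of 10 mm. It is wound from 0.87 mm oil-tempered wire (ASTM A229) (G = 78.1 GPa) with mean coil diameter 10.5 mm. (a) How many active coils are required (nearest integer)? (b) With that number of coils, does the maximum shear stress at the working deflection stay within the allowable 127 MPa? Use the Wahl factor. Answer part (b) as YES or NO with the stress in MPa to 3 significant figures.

(a) 16 coils; (b) NO, τ_max = 137 MPa

N_a = Gd⁴/(8D³k) = (78.1×10³)(0.87⁴)/(8·10.5³·0.3) = 16.1 → N_a = 16
Actual rate k = Gd⁴/(8D³·16) = 0.30196 N/mm
Working load F = kδ = 0.30196·10 = 3.0196 N
C = 10.5/0.87 = 12.0690; K_W = (4C−1)/(4C−4)+0.615/C = 1.1187
τ_max = K_W·8FD/(πd³) = 1.1187·122.61 = 137.16 MPa
τ_max > 127 MPa → exceeds allowable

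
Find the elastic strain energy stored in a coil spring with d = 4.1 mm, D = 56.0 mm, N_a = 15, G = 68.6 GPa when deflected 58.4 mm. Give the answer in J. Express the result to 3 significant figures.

k = Gd⁴/(8D³N_a) = (68.6×10³)(4.1⁴)/(8·56.0³·15) = 0.91984 N/mm
U = ½kδ² = 0.5 × 0.91984 × 58.4² = 1568.6 N·mm = 1.5686 J

1.57 J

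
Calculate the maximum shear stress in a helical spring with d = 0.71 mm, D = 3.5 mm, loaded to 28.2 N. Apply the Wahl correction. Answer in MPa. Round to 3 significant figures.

Spring index C = D/d = 3.5/0.71 = 4.9296
K_W = (4C−1)/(4C−4) + 0.615/C = 18.718/15.718 + 0.1248 = 1.3156
τ₀ = 8FD/(πd³) = 8·28.2·3.5/(π·0.71³) = 789.6/1.1244 = 702.23 MPa
τ_max = K·τ₀ = 1.3156 × 702.23 = 923.87 MPa

924 MPa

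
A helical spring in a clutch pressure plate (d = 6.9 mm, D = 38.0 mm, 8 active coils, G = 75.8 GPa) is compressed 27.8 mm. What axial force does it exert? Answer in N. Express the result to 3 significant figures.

k = Gd⁴/(8D³N_a) = (75.8×10³)(6.9⁴)/(8·38.0³·8) = 48.925 N/mm
F = k·δ = 48.925 × 27.8 = 1360.1 N

1360 N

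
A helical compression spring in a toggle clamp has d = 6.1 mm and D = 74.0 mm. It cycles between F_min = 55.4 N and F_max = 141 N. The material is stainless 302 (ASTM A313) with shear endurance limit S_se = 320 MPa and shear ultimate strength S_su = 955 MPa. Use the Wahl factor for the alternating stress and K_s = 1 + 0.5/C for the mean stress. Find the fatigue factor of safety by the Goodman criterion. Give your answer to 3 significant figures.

C = D/d = 74.0/6.1 = 12.1311; K_W = (4C−1)/(4C−4)+0.615/C = 1.1181; K_s = 1+0.5/C = 1.0412
F_a = (F_max−F_min)/2 = 42.8 N; F_m = (F_max+F_min)/2 = 98.2 N
τ_a = K_W·8F_aD/(πd³) = 1.1181 × 35.533 = 39.728 MPa
τ_m = K_s·8F_mD/(πd³) = 1.0412 × 81.526 = 84.886 MPa
Goodman: 1/n_f = τ_a/S_se + τ_m/S_su = 39.728/320 + 84.886/955 = 0.12415 + 0.08889 = 0.21304
n_f = 1/0.21304 = 4.694

4.69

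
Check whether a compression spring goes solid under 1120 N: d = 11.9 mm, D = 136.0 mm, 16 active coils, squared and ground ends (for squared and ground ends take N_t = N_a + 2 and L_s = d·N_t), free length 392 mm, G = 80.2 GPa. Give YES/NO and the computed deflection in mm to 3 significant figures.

k = Gd⁴/(8D³N_a) = (80.2×10³)(11.9⁴)/(8·136.0³·16) = 4.995 N/mm
N_t = 18; L_s = 11.9·18 = 214.2 mm; δ_solid = L₀ − L_s = 392 − 214.2 = 177.8 mm
δ = F/k = 1120/4.995 = 224.22 mm
δ ≥ δ_solid → spring goes solid

YES, δ = 224 mm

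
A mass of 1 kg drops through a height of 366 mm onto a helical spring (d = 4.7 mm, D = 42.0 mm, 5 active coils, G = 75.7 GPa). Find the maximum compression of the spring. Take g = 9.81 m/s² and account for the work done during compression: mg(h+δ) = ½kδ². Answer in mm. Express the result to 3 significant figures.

k = Gd⁴/(8D³N_a) = (75.7×10³)(4.7⁴)/(8·42.0³·5) = 12.465 N/mm
W = mg = 1 × 9.81 = 9.81 N
½kδ² − Wδ − Wh = 0 → δ = (W + √(W² + 2kWh))/k
δ = (9.81 + √(96.236 + 89507.5))/12.465 = (9.81 + 299.34)/12.465 = 24.802 mm

24.8 mm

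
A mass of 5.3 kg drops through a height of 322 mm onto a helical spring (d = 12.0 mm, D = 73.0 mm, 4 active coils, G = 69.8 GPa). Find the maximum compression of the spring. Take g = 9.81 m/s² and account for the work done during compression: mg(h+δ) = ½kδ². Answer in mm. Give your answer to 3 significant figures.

k = Gd⁴/(8D³N_a) = (69.8×10³)(12.0⁴)/(8·73.0³·4) = 116.27 N/mm
W = mg = 5.3 × 9.81 = 51.993 N
½kδ² − Wδ − Wh = 0 → δ = (W + √(W² + 2kWh))/k
δ = (51.993 + √(2703.3 + 3.89307e+06))/116.27 = (51.993 + 1973.8)/116.27 = 17.423 mm

17.4 mm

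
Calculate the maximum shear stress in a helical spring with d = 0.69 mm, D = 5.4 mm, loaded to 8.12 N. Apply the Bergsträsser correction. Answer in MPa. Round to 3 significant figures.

400 MPa

Spring index C = D/d = 5.4/0.69 = 7.8261
K_B = (4C+2)/(4C−3) = 33.304/28.304 = 1.1767
τ₀ = 8FD/(πd³) = 8·8.12·5.4/(π·0.69³) = 350.784/1.032 = 339.89 MPa
τ_max = K·τ₀ = 1.1767 × 339.89 = 399.94 MPa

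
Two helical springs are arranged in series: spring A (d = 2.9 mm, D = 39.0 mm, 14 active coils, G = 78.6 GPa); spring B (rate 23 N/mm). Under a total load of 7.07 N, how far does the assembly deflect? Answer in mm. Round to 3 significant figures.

k_A = Gd⁴/(8D³N_a) = (78.6×10³)(2.9⁴)/(8·39.0³·14) = 0.83676 N/mm
Series: 1/k_eq = 1/0.83676 + 1/23 = 1.2386; k_eq = 0.80739 N/mm
δ = F/k_eq = 7.07/0.80739 = 8.7566 mm

8.76 mm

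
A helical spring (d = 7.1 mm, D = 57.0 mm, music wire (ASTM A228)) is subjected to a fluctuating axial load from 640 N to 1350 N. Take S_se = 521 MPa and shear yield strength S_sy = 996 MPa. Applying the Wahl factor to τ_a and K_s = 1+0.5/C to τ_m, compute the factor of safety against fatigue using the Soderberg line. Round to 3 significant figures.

1.32

C = D/d = 57.0/7.1 = 8.0282; K_W = (4C−1)/(4C−4)+0.615/C = 1.1833; K_s = 1+0.5/C = 1.0623
F_a = (F_max−F_min)/2 = 355 N; F_m = (F_max+F_min)/2 = 995 N
τ_a = K_W·8F_aD/(πd³) = 1.1833 × 143.97 = 170.36 MPa
τ_m = K_s·8F_mD/(πd³) = 1.0623 × 403.52 = 428.65 MPa
Soderberg: 1/n_f = τ_a/S_se + τ_m/S_sy = 170.36/521 + 428.65/996 = 0.32699 + 0.43037 = 0.75736
n_f = 1/0.75736 = 1.32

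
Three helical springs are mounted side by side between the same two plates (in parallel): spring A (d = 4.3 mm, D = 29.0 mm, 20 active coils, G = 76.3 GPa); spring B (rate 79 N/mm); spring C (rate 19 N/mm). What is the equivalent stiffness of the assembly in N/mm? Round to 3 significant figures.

k_A = Gd⁴/(8D³N_a) = (76.3×10³)(4.3⁴)/(8·29.0³·20) = 6.6847 N/mm
Parallel: k_eq = 6.6847 + 79 + 19 = 104.68 N/mm

105 N/mm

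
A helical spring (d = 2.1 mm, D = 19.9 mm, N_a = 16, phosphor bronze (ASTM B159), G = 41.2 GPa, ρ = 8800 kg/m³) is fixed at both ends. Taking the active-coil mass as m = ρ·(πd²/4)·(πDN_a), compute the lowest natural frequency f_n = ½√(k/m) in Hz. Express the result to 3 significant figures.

k = Gd⁴/(8D³N_a) = (41.2×10³)(2.1⁴)/(8·19.9³·16) = 0.79434 N/mm = 794.34 N/m
Wire length L = πDN_a = π·19.9·16 = 1000.3 mm
m = ρ·(πd²/4)·L = 8800 × 3.4636×10⁻⁶ m² × 1.0003 m = 0.030488 kg
f_n = ½√(k/m) = 0.5·√(794.34/0.030488) = 0.5·√(26054) = 80.706 Hz

80.7 Hz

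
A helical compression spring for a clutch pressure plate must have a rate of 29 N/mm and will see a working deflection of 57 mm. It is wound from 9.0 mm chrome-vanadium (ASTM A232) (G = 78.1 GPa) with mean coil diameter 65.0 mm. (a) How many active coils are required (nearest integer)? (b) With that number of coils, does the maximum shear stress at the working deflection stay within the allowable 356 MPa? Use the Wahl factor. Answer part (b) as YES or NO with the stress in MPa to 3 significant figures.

(a) 8 coils; (b) NO, τ_max = 455 MPa

N_a = Gd⁴/(8D³k) = (78.1×10³)(9.0⁴)/(8·65.0³·29) = 8.043 → N_a = 8
Actual rate k = Gd⁴/(8D³·8) = 29.154 N/mm
Working load F = kδ = 29.154·57 = 1661.8 N
C = 65.0/9.0 = 7.2222; K_W = (4C−1)/(4C−4)+0.615/C = 1.2057
τ_max = K_W·8FD/(πd³) = 1.2057·377.31 = 454.92 MPa
τ_max > 356 MPa → exceeds allowable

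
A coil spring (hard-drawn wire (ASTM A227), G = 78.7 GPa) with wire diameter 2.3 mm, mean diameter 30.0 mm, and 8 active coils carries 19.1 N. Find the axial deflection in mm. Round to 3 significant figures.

k = Gd⁴/(8D³N_a) = (78.7×10³)(2.3⁴)/(8·30.0³·8) = 1.2745 N/mm
δ = F/k = 19.1 / 1.2745 = 14.986 mm

15.0 mm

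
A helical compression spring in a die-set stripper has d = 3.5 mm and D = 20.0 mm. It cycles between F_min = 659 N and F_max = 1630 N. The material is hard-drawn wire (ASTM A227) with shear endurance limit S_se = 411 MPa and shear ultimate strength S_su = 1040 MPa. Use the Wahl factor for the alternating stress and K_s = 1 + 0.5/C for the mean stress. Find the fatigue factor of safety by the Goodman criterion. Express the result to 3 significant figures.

0.313

C = D/d = 20.0/3.5 = 5.7143; K_W = (4C−1)/(4C−4)+0.615/C = 1.2667; K_s = 1+0.5/C = 1.0875
F_a = (F_max−F_min)/2 = 485.5 N; F_m = (F_max+F_min)/2 = 1144.5 N
τ_a = K_W·8F_aD/(πd³) = 1.2667 × 576.71 = 730.52 MPa
τ_m = K_s·8F_mD/(πd³) = 1.0875 × 1359.5 = 1478.5 MPa
Goodman: 1/n_f = τ_a/S_se + τ_m/S_su = 730.52/411 + 1478.5/1040 = 1.77743 + 1.42160 = 3.199
n_f = 1/3.199 = 0.3126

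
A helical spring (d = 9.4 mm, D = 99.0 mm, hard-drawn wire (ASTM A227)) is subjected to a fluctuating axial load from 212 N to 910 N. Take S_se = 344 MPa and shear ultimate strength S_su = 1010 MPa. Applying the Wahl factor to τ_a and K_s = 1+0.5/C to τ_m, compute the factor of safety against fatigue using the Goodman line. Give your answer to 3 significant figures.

1.90

C = D/d = 99.0/9.4 = 10.5319; K_W = (4C−1)/(4C−4)+0.615/C = 1.1371; K_s = 1+0.5/C = 1.0475
F_a = (F_max−F_min)/2 = 349 N; F_m = (F_max+F_min)/2 = 561 N
τ_a = K_W·8F_aD/(πd³) = 1.1371 × 105.93 = 120.45 MPa
τ_m = K_s·8F_mD/(πd³) = 1.0475 × 170.28 = 178.36 MPa
Goodman: 1/n_f = τ_a/S_se + τ_m/S_su = 120.45/344 + 178.36/1010 = 0.35015 + 0.17659 = 0.52674
n_f = 1/0.52674 = 1.898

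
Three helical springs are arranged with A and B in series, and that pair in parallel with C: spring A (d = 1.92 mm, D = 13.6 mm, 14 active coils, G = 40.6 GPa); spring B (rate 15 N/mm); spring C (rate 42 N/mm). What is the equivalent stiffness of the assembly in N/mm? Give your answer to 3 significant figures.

k_A = Gd⁴/(8D³N_a) = (40.6×10³)(1.92⁴)/(8·13.6³·14) = 1.9584 N/mm
Springs A,B series: k_AB = 1/(1/1.9584+1/15) = 1.7322 N/mm; parallel with C: k_eq = 1.7322+42 = 43.732 N/mm

43.7 N/mm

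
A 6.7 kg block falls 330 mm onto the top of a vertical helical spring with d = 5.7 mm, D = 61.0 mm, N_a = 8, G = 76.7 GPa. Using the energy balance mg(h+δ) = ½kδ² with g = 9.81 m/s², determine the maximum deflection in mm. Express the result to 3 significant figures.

101 mm

k = Gd⁴/(8D³N_a) = (76.7×10³)(5.7⁴)/(8·61.0³·8) = 5.5735 N/mm
W = mg = 6.7 × 9.81 = 65.727 N
½kδ² − Wδ − Wh = 0 → δ = (W + √(W² + 2kWh))/k
δ = (65.727 + √(4320 + 241776))/5.5735 = (65.727 + 496.08)/5.5735 = 100.8 mm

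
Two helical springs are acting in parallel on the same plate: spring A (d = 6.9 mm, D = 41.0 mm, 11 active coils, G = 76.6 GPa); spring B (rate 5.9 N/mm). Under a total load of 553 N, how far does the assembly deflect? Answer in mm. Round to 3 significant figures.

k_A = Gd⁴/(8D³N_a) = (76.6×10³)(6.9⁴)/(8·41.0³·11) = 28.628 N/mm
Parallel: k_eq = 28.628 + 5.9 = 34.528 N/mm
δ = F/k_eq = 553/34.528 = 16.016 mm

16.0 mm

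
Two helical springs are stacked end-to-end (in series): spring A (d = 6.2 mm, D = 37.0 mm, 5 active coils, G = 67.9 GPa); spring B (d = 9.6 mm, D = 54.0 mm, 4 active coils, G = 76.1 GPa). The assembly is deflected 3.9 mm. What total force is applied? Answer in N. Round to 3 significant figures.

139 N

k_A = Gd⁴/(8D³N_a) = (67.9×10³)(6.2⁴)/(8·37.0³·5) = 49.519 N/mm
k_B = Gd⁴/(8D³N_a) = (76.1×10³)(9.6⁴)/(8·54.0³·4) = 128.27 N/mm
Series: 1/k_eq = 1/49.519 + 1/128.27 = 0.02799; k_eq = 35.727 N/mm
F = k_eq·δ = 35.727·3.9 = 139.33 N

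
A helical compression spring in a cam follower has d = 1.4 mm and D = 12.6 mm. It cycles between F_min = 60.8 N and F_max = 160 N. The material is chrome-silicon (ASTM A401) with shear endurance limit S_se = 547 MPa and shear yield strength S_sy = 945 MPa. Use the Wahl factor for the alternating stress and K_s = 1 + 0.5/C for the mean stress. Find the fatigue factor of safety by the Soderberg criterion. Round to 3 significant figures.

C = D/d = 12.6/1.4 = 9.0000; K_W = (4C−1)/(4C−4)+0.615/C = 1.1621; K_s = 1+0.5/C = 1.0556
F_a = (F_max−F_min)/2 = 49.6 N; F_m = (F_max+F_min)/2 = 110.4 N
τ_a = K_W·8F_aD/(πd³) = 1.1621 × 579.97 = 673.98 MPa
τ_m = K_s·8F_mD/(πd³) = 1.0556 × 1290.9 = 1362.6 MPa
Soderberg: 1/n_f = τ_a/S_se + τ_m/S_sy = 673.98/547 + 1362.6/945 = 1.23213 + 1.44193 = 2.6741
n_f = 1/2.6741 = 0.374

0.374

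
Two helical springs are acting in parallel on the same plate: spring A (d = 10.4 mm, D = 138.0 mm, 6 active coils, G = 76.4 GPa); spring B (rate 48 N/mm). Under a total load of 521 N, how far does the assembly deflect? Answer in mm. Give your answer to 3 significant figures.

9.46 mm

k_A = Gd⁴/(8D³N_a) = (76.4×10³)(10.4⁴)/(8·138.0³·6) = 7.0851 N/mm
Parallel: k_eq = 7.0851 + 48 = 55.085 N/mm
δ = F/k_eq = 521/55.085 = 9.4581 mm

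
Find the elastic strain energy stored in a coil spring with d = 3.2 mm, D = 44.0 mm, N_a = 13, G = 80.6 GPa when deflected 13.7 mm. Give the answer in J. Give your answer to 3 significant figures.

0.0895 J

k = Gd⁴/(8D³N_a) = (80.6×10³)(3.2⁴)/(8·44.0³·13) = 0.95399 N/mm
U = ½kδ² = 0.5 × 0.95399 × 13.7² = 89.527 N·mm = 0.089527 J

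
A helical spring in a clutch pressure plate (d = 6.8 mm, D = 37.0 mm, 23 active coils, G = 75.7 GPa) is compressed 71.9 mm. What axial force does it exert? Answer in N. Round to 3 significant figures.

1250 N

k = Gd⁴/(8D³N_a) = (75.7×10³)(6.8⁴)/(8·37.0³·23) = 17.366 N/mm
F = k·δ = 17.366 × 71.9 = 1248.6 N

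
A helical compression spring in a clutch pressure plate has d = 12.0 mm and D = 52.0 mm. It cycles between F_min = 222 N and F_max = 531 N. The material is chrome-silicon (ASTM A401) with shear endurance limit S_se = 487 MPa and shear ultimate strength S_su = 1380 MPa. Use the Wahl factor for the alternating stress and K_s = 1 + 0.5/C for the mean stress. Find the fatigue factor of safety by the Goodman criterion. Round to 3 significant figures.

C = D/d = 52.0/12.0 = 4.3333; K_W = (4C−1)/(4C−4)+0.615/C = 1.3669; K_s = 1+0.5/C = 1.1154
F_a = (F_max−F_min)/2 = 154.5 N; F_m = (F_max+F_min)/2 = 376.5 N
τ_a = K_W·8F_aD/(πd³) = 1.3669 × 11.839 = 16.183 MPa
τ_m = K_s·8F_mD/(πd³) = 1.1154 × 28.851 = 32.18 MPa
Goodman: 1/n_f = τ_a/S_se + τ_m/S_su = 16.183/487 + 32.18/1380 = 0.03323 + 0.02332 = 0.05655
n_f = 1/0.05655 = 17.68

17.7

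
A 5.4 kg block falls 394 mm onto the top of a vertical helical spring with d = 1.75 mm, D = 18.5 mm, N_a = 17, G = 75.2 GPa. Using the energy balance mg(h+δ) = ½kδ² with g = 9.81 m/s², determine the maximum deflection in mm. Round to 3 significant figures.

300 mm

k = Gd⁴/(8D³N_a) = (75.2×10³)(1.75⁴)/(8·18.5³·17) = 0.81906 N/mm
W = mg = 5.4 × 9.81 = 52.974 N
½kδ² − Wδ − Wh = 0 → δ = (W + √(W² + 2kWh))/k
δ = (52.974 + √(2806.2 + 34190.5))/0.81906 = (52.974 + 192.35)/0.81906 = 299.51 mm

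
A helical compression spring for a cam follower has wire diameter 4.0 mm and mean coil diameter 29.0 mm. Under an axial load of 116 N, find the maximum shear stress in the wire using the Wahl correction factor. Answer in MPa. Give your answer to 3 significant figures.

161 MPa

Spring index C = D/d = 29.0/4.0 = 7.2500
K_W = (4C−1)/(4C−4) + 0.615/C = 28.000/25.000 + 0.0848 = 1.2048
τ₀ = 8FD/(πd³) = 8·116·29.0/(π·4.0³) = 26912/201.06 = 133.85 MPa
τ_max = K·τ₀ = 1.2048 × 133.85 = 161.27 MPa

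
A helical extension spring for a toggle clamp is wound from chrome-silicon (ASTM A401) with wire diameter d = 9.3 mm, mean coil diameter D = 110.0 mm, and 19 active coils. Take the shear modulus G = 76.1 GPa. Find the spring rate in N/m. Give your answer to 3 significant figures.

k = Gd⁴/(8D³N_a) = (76.1×10³ × 9.3⁴) / (8 × 110.0³ × 19)
  = 5.69268e+08 / 2.02312e+08 = 2.8138 N/mm = 2813.8 N/m

2810 N/m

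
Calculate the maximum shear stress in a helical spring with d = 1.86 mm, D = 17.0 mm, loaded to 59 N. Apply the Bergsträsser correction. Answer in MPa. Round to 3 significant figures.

456 MPa

Spring index C = D/d = 17.0/1.86 = 9.1398
K_B = (4C+2)/(4C−3) = 38.559/33.559 = 1.1490
τ₀ = 8FD/(πd³) = 8·59·17.0/(π·1.86³) = 8024/20.216 = 396.92 MPa
τ_max = K·τ₀ = 1.1490 × 396.92 = 456.06 MPa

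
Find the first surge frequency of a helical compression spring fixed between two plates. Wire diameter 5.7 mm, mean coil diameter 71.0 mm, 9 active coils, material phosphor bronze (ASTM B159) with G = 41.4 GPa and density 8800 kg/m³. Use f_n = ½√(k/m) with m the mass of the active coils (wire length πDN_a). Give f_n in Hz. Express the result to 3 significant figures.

30.7 Hz

k = Gd⁴/(8D³N_a) = (41.4×10³)(5.7⁴)/(8·71.0³·9) = 1.6959 N/mm = 1695.9 N/m
Wire length L = πDN_a = π·71.0·9 = 2007.5 mm
m = ρ·(πd²/4)·L = 8800 × 25.518×10⁻⁶ m² × 2.0075 m = 0.45079 kg
f_n = ½√(k/m) = 0.5·√(1695.9/0.45079) = 0.5·√(3762) = 30.668 Hz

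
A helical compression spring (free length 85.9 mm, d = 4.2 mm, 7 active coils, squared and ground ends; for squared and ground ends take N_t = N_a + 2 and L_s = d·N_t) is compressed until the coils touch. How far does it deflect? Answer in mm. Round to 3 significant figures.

N_t = 9; L_s = 4.2·9 = 37.8 mm
δ_solid = L₀ − L_s = 85.9 − 37.8 = 48.1 mm

48.1 mm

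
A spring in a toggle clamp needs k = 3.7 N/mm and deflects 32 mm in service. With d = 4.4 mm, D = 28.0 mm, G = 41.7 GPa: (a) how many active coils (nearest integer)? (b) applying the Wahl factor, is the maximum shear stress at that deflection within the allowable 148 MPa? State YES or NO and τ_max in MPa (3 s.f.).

(a) 24 coils; (b) YES, τ_max = 123 MPa

N_a = Gd⁴/(8D³k) = (41.7×10³)(4.4⁴)/(8·28.0³·3.7) = 24.05 → N_a = 24
Actual rate k = Gd⁴/(8D³·24) = 3.7083 N/mm
Working load F = kδ = 3.7083·32 = 118.66 N
C = 28.0/4.4 = 6.3636; K_W = (4C−1)/(4C−4)+0.615/C = 1.2365
τ_max = K_W·8FD/(πd³) = 1.2365·99.326 = 122.81 MPa
τ_max ≤ 148 MPa → acceptable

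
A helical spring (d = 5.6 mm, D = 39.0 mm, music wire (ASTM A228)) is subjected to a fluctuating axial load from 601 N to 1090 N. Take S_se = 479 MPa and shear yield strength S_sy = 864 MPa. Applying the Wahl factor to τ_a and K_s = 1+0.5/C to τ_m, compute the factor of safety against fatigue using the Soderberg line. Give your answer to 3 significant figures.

1.06

C = D/d = 39.0/5.6 = 6.9643; K_W = (4C−1)/(4C−4)+0.615/C = 1.2141; K_s = 1+0.5/C = 1.0718
F_a = (F_max−F_min)/2 = 244.5 N; F_m = (F_max+F_min)/2 = 845.5 N
τ_a = K_W·8F_aD/(πd³) = 1.2141 × 138.27 = 167.86 MPa
τ_m = K_s·8F_mD/(πd³) = 1.0718 × 478.14 = 512.47 MPa
Soderberg: 1/n_f = τ_a/S_se + τ_m/S_sy = 167.86/479 + 512.47/864 = 0.35045 + 0.59313 = 0.94358
n_f = 1/0.94358 = 1.06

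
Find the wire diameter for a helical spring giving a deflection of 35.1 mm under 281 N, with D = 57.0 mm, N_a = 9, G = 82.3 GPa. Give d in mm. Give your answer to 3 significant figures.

Required rate k = F/δ = 281/35.1 = 8.0057 N/mm
d = (8D³N_a·k / G)^(1/4) = (8·57.0³·9·8.0057 / (82.3×10³))^0.25
  = (1297)^0.25 = 6.0012 mm

6.00 mm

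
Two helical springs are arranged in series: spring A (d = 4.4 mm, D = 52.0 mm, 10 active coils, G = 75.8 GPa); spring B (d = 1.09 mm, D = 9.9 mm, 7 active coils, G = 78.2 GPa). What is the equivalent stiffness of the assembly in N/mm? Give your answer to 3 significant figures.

1.13 N/mm

k_A = Gd⁴/(8D³N_a) = (75.8×10³)(4.4⁴)/(8·52.0³·10) = 2.5257 N/mm
k_B = Gd⁴/(8D³N_a) = (78.2×10³)(1.09⁴)/(8·9.9³·7) = 2.0315 N/mm
Series: 1/k_eq = 1/2.5257 + 1/2.0315 = 0.88818; k_eq = 1.1259 N/mm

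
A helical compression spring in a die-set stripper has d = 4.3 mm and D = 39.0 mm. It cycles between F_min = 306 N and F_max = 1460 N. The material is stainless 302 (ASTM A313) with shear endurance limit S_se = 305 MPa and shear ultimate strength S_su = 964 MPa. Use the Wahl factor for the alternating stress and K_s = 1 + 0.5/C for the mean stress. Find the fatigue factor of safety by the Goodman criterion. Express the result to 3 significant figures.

C = D/d = 39.0/4.3 = 9.0698; K_W = (4C−1)/(4C−4)+0.615/C = 1.1607; K_s = 1+0.5/C = 1.0551
F_a = (F_max−F_min)/2 = 577 N; F_m = (F_max+F_min)/2 = 883 N
τ_a = K_W·8F_aD/(πd³) = 1.1607 × 720.73 = 836.59 MPa
τ_m = K_s·8F_mD/(πd³) = 1.0551 × 1103 = 1163.8 MPa
Goodman: 1/n_f = τ_a/S_se + τ_m/S_su = 836.59/305 + 1163.8/964 = 2.74292 + 1.20723 = 3.9501
n_f = 1/3.9501 = 0.2532

0.253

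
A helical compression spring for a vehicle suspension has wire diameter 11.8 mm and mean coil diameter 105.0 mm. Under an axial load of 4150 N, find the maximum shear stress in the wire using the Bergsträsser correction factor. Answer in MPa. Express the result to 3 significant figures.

Spring index C = D/d = 105.0/11.8 = 8.8983
K_B = (4C+2)/(4C−3) = 37.593/32.593 = 1.1534
τ₀ = 8FD/(πd³) = 8·4150·105.0/(π·11.8³) = 3.486e+06/5161.7 = 675.35 MPa
τ_max = K·τ₀ = 1.1534 × 675.35 = 778.96 MPa

779 MPa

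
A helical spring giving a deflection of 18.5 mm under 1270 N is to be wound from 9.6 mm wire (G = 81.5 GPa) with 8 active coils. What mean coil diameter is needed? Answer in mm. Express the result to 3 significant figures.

Required rate k = F/δ = 1270/18.5 = 68.649 N/mm
D = (Gd⁴/(8N_a·k))^(1/3) = (81.5×10³·9.6⁴/(8·8·68.649))^(1/3)
  = (157554)^(1/3) = 54.0103 mm

54.0 mm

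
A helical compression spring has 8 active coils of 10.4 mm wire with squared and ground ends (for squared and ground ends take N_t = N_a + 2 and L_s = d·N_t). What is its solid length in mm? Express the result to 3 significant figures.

squared and ground ends: N_t = N_a + 2 = 8 + 2 = 10
L_s = d·N_t = 10.4 × 10 = 104 mm

104 mm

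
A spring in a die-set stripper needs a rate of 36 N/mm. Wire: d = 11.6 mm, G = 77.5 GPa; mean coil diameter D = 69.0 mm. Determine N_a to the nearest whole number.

N_a = Gd⁴/(8D³k) = (77.5×10³ × 11.6⁴)/(8 × 69.0³ × 36)
    = 1.40325e+09 / 9.46106e+07 = 14.83 → 15 coils

15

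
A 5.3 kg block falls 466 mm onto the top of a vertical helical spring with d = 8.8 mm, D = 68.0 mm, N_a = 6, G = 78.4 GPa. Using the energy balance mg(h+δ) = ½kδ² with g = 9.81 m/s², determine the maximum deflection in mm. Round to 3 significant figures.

k = Gd⁴/(8D³N_a) = (78.4×10³)(8.8⁴)/(8·68.0³·6) = 31.151 N/mm
W = mg = 5.3 × 9.81 = 51.993 N
½kδ² − Wδ − Wh = 0 → δ = (W + √(W² + 2kWh))/k
δ = (51.993 + √(2703.3 + 1.50952e+06))/31.151 = (51.993 + 1229.7)/31.151 = 41.145 mm

41.1 mm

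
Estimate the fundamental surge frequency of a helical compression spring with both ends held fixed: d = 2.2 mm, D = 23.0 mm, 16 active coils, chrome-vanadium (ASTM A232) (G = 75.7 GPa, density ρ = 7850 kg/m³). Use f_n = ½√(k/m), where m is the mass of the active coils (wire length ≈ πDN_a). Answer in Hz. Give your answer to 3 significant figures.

90.8 Hz

k = Gd⁴/(8D³N_a) = (75.7×10³)(2.2⁴)/(8·23.0³·16) = 1.1387 N/mm = 1138.7 N/m
Wire length L = πDN_a = π·23.0·16 = 1156.1 mm
m = ρ·(πd²/4)·L = 7850 × 3.8013×10⁻⁶ m² × 1.1561 m = 0.034499 kg
f_n = ½√(k/m) = 0.5·√(1138.7/0.034499) = 0.5·√(33006) = 90.838 Hz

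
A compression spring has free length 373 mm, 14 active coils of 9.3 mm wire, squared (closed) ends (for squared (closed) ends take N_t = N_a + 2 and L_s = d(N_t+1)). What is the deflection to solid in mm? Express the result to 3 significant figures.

215 mm

N_t = 16; L_s = 9.3·17 = 158.1 mm
δ_solid = L₀ − L_s = 373 − 158.1 = 214.9 mm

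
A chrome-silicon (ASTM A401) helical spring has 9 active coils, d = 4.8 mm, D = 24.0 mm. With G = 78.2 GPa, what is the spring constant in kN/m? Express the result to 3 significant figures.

k = Gd⁴/(8D³N_a) = (78.2×10³ × 4.8⁴) / (8 × 24.0³ × 9)
  = 4.15118e+07 / 995328 = 41.707 N/mm

41.7 kN/m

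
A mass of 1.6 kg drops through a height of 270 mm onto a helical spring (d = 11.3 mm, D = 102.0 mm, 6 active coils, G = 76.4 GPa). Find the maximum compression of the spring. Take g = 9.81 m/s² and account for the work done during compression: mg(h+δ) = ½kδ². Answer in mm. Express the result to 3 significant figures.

k = Gd⁴/(8D³N_a) = (76.4×10³)(11.3⁴)/(8·102.0³·6) = 24.455 N/mm
W = mg = 1.6 × 9.81 = 15.696 N
½kδ² − Wδ − Wh = 0 → δ = (W + √(W² + 2kWh))/k
δ = (15.696 + √(246.36 + 207276))/24.455 = (15.696 + 455.55)/24.455 = 19.27 mm

19.3 mm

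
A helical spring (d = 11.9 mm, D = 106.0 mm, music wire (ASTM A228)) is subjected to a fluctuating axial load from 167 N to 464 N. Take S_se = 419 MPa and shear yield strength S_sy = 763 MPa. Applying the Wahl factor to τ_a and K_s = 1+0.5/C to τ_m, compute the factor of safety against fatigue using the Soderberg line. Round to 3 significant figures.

7.35

C = D/d = 106.0/11.9 = 8.9076; K_W = (4C−1)/(4C−4)+0.615/C = 1.1639; K_s = 1+0.5/C = 1.0561
F_a = (F_max−F_min)/2 = 148.5 N; F_m = (F_max+F_min)/2 = 315.5 N
τ_a = K_W·8F_aD/(πd³) = 1.1639 × 23.787 = 27.685 MPa
τ_m = K_s·8F_mD/(πd³) = 1.0561 × 50.536 = 53.373 MPa
Soderberg: 1/n_f = τ_a/S_se + τ_m/S_sy = 27.685/419 + 53.373/763 = 0.06607 + 0.06995 = 0.13603
n_f = 1/0.13603 = 7.352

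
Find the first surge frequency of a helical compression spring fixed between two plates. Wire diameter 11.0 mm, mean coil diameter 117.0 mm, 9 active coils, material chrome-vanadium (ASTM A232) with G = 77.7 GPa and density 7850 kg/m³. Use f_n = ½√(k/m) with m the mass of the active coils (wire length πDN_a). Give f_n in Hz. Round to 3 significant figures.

31.6 Hz

k = Gd⁴/(8D³N_a) = (77.7×10³)(11.0⁴)/(8·117.0³·9) = 9.8651 N/mm = 9865.1 N/m
Wire length L = πDN_a = π·117.0·9 = 3308.1 mm
m = ρ·(πd²/4)·L = 7850 × 95.033×10⁻⁶ m² × 3.3081 m = 2.4679 kg
f_n = ½√(k/m) = 0.5·√(9865.1/2.4679) = 0.5·√(3997.4) = 31.613 Hz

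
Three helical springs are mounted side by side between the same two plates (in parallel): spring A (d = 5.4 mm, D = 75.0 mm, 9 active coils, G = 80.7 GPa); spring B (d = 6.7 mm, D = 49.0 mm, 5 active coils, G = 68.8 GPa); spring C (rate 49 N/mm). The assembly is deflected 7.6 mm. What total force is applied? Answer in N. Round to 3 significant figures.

k_A = Gd⁴/(8D³N_a) = (80.7×10³)(5.4⁴)/(8·75.0³·9) = 2.2591 N/mm
k_B = Gd⁴/(8D³N_a) = (68.8×10³)(6.7⁴)/(8·49.0³·5) = 29.46 N/mm
Parallel: k_eq = 2.2591 + 29.46 + 49 = 80.72 N/mm
F = k_eq·δ = 80.72·7.6 = 613.47 N

613 N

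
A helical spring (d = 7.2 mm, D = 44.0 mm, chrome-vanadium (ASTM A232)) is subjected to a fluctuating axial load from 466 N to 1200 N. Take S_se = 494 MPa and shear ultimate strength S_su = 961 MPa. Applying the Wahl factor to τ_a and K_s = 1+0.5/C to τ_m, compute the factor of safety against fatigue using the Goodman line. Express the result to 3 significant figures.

1.79

C = D/d = 44.0/7.2 = 6.1111; K_W = (4C−1)/(4C−4)+0.615/C = 1.2474; K_s = 1+0.5/C = 1.0818
F_a = (F_max−F_min)/2 = 367 N; F_m = (F_max+F_min)/2 = 833 N
τ_a = K_W·8F_aD/(πd³) = 1.2474 × 110.17 = 137.42 MPa
τ_m = K_s·8F_mD/(πd³) = 1.0818 × 250.06 = 270.52 MPa
Goodman: 1/n_f = τ_a/S_se + τ_m/S_su = 137.42/494 + 270.52/961 = 0.27818 + 0.28150 = 0.55968
n_f = 1/0.55968 = 1.787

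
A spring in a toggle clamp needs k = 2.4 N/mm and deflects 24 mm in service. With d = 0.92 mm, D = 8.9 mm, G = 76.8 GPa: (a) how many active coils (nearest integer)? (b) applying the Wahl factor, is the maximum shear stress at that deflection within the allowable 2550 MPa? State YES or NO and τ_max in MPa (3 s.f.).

N_a = Gd⁴/(8D³k) = (76.8×10³)(0.92⁴)/(8·8.9³·2.4) = 4.065 → N_a = 4
Actual rate k = Gd⁴/(8D³·4) = 2.4389 N/mm
Working load F = kδ = 2.4389·24 = 58.533 N
C = 8.9/0.92 = 9.6739; K_W = (4C−1)/(4C−4)+0.615/C = 1.1500
τ_max = K_W·8FD/(πd³) = 1.1500·1703.6 = 1959.2 MPa
τ_max ≤ 2550 MPa → acceptable

(a) 4 coils; (b) YES, τ_max = 1960 MPa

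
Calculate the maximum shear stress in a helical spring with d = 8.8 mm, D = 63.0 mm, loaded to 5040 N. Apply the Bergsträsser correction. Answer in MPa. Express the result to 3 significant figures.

1420 MPa

Spring index C = D/d = 63.0/8.8 = 7.1591
K_B = (4C+2)/(4C−3) = 30.636/25.636 = 1.1950
τ₀ = 8FD/(πd³) = 8·5040·63.0/(π·8.8³) = 2.54016e+06/2140.9 = 1186.5 MPa
τ_max = K·τ₀ = 1.1950 × 1186.5 = 1417.9 MPa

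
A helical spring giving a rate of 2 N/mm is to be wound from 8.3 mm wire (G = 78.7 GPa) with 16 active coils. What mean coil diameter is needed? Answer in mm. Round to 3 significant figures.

D = (Gd⁴/(8N_a·k))^(1/3) = (78.7×10³·8.3⁴/(8·16·2))^(1/3)
  = (1.45897e+06)^(1/3) = 113.4181 mm

113 mm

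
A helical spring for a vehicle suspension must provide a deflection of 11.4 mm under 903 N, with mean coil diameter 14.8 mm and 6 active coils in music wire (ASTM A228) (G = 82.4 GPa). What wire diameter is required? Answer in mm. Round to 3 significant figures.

Required rate k = F/δ = 903/11.4 = 79.211 N/mm
d = (8D³N_a·k / G)^(1/4) = (8·14.8³·6·79.211 / (82.4×10³))^0.25
  = (149.58)^0.25 = 3.4972 mm

3.50 mm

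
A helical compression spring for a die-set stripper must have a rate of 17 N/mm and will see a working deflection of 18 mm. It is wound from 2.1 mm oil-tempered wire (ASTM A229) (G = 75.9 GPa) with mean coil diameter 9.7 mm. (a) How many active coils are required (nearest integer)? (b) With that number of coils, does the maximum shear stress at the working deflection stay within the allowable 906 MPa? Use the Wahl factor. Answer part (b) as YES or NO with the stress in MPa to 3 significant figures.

N_a = Gd⁴/(8D³k) = (75.9×10³)(2.1⁴)/(8·9.7³·17) = 11.89 → N_a = 12
Actual rate k = Gd⁴/(8D³·12) = 16.847 N/mm
Working load F = kδ = 16.847·18 = 303.25 N
C = 9.7/2.1 = 4.6190; K_W = (4C−1)/(4C−4)+0.615/C = 1.3404
τ_max = K_W·8FD/(πd³) = 1.3404·808.83 = 1084.1 MPa
τ_max > 906 MPa → exceeds allowable

(a) 12 coils; (b) NO, τ_max = 1080 MPa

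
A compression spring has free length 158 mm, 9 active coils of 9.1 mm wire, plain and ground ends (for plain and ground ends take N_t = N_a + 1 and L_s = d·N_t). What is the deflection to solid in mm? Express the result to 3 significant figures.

67.0 mm

N_t = 10; L_s = 9.1·10 = 91 mm
δ_solid = L₀ − L_s = 158 − 91 = 67 mm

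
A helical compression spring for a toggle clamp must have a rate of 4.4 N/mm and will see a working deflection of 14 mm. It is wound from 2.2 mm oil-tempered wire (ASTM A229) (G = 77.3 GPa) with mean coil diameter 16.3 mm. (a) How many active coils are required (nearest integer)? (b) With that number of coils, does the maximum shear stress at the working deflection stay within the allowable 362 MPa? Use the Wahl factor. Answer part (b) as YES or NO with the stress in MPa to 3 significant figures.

N_a = Gd⁴/(8D³k) = (77.3×10³)(2.2⁴)/(8·16.3³·4.4) = 11.88 → N_a = 12
Actual rate k = Gd⁴/(8D³·12) = 4.3555 N/mm
Working load F = kδ = 4.3555·14 = 60.977 N
C = 16.3/2.2 = 7.4091; K_W = (4C−1)/(4C−4)+0.615/C = 1.2000
τ_max = K_W·8FD/(πd³) = 1.2000·237.7 = 285.24 MPa
τ_max ≤ 362 MPa → acceptable

(a) 12 coils; (b) YES, τ_max = 285 MPa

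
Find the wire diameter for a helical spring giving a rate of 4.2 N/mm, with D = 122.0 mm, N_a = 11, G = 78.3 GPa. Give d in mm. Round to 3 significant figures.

d = (8D³N_a·k / G)^(1/4) = (8·122.0³·11·4.2 / (78.3×10³))^0.25
  = (8571.4)^0.25 = 9.6219 mm

9.62 mm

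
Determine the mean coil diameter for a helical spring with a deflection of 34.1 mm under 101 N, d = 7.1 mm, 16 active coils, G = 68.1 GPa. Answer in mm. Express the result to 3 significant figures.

77.0 mm

Required rate k = F/δ = 101/34.1 = 2.9619 N/mm
D = (Gd⁴/(8N_a·k))^(1/3) = (68.1×10³·7.1⁴/(8·16·2.9619))^(1/3)
  = (456461)^(1/3) = 76.9959 mm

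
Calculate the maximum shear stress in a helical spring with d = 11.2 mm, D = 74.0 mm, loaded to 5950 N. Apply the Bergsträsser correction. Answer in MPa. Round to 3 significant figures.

968 MPa

Spring index C = D/d = 74.0/11.2 = 6.6071
K_B = (4C+2)/(4C−3) = 28.429/23.429 = 1.2134
τ₀ = 8FD/(πd³) = 8·5950·74.0/(π·11.2³) = 3.5224e+06/4413.7 = 798.06 MPa
τ_max = K·τ₀ = 1.2134 × 798.06 = 968.38 MPa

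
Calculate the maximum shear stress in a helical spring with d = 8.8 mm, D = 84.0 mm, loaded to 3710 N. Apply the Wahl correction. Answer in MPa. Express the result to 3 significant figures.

1340 MPa

Spring index C = D/d = 84.0/8.8 = 9.5455
K_W = (4C−1)/(4C−4) + 0.615/C = 37.182/34.182 + 0.0644 = 1.1522
τ₀ = 8FD/(πd³) = 8·3710·84.0/(π·8.8³) = 2.49312e+06/2140.9 = 1164.5 MPa
τ_max = K·τ₀ = 1.1522 × 1164.5 = 1341.7 MPa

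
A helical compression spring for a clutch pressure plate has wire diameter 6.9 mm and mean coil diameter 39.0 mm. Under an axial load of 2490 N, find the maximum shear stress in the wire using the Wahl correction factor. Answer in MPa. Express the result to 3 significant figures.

Spring index C = D/d = 39.0/6.9 = 5.6522
K_W = (4C−1)/(4C−4) + 0.615/C = 21.609/18.609 + 0.1088 = 1.2700
τ₀ = 8FD/(πd³) = 8·2490·39.0/(π·6.9³) = 776880/1032 = 752.76 MPa
τ_max = K·τ₀ = 1.2700 × 752.76 = 956.02 MPa

956 MPa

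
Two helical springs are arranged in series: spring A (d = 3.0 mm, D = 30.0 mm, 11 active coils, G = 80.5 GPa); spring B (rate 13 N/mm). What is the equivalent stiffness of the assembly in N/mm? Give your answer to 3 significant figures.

2.27 N/mm

k_A = Gd⁴/(8D³N_a) = (80.5×10³)(3.0⁴)/(8·30.0³·11) = 2.7443 N/mm
Series: 1/k_eq = 1/2.7443 + 1/13 = 0.44131; k_eq = 2.266 N/mm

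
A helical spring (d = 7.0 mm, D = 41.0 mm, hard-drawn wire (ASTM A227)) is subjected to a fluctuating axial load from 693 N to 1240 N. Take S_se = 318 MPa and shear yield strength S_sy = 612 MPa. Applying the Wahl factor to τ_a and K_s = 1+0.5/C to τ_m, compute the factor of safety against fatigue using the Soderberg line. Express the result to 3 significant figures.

C = D/d = 41.0/7.0 = 5.8571; K_W = (4C−1)/(4C−4)+0.615/C = 1.2594; K_s = 1+0.5/C = 1.0854
F_a = (F_max−F_min)/2 = 273.5 N; F_m = (F_max+F_min)/2 = 966.5 N
τ_a = K_W·8F_aD/(πd³) = 1.2594 × 83.251 = 104.85 MPa
τ_m = K_s·8F_mD/(πd³) = 1.0854 × 294.19 = 319.31 MPa
Soderberg: 1/n_f = τ_a/S_se + τ_m/S_sy = 104.85/318 + 319.31/612 = 0.32971 + 0.52174 = 0.85145
n_f = 1/0.85145 = 1.174

1.17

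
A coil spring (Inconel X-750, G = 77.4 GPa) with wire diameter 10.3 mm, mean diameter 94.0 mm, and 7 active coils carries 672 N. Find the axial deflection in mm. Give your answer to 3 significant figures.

35.9 mm

k = Gd⁴/(8D³N_a) = (77.4×10³)(10.3⁴)/(8·94.0³·7) = 18.729 N/mm
δ = F/k = 672 / 18.729 = 35.88 mm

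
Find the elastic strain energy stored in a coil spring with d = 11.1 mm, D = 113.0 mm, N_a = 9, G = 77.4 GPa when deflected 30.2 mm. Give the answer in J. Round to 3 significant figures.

5.16 J

k = Gd⁴/(8D³N_a) = (77.4×10³)(11.1⁴)/(8·113.0³·9) = 11.31 N/mm
U = ½kδ² = 0.5 × 11.31 × 30.2² = 5157.6 N·mm = 5.1576 J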